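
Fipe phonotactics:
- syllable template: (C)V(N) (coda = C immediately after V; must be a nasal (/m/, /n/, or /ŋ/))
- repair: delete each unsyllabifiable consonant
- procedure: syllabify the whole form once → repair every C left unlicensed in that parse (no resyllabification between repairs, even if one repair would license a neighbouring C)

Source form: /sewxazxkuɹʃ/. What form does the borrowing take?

The consonants /w/, /z/, /x/, /ɹ/, /ʃ/ cannot be parsed into a legal (C)V(N) syllable (only a nasal (/m/, /n/, or /ŋ/) is licensed in coda position; onsets are limited to one consonant).
Each unlicensed consonant is deleted: /w/, /z/, /x/, /ɹ/, /ʃ/.

sexaku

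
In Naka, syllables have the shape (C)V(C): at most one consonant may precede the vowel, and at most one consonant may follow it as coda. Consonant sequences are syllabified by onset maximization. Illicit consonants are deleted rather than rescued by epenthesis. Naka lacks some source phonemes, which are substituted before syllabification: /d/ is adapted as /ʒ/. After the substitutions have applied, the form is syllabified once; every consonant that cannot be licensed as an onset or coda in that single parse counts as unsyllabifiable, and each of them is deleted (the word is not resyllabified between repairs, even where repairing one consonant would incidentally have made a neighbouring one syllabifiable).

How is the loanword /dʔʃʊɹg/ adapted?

Substitution: /d/ → /ʒ/, giving /ʒʔʃʊɹg/.
The consonants /ʒ/, /ʔ/, /g/ cannot be parsed into a legal (C)V(C) syllable (at most one coda consonant is licensed; onsets are limited to one consonant).
Each unlicensed consonant is deleted: /ʒ/, /ʔ/, /g/.

ʃʊɹ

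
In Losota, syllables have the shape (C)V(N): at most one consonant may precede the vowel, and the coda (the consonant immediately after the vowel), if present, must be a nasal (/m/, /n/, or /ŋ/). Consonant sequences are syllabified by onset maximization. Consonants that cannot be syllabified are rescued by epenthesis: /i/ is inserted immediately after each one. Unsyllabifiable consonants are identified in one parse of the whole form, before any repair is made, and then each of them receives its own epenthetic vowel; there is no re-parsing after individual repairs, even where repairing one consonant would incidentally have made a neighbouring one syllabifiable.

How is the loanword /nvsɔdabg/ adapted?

nivisɔdabigi

Under (C)V(N), the unsyllabifiable consonants are /n/, /v/, /b/, /g/ (only a nasal (/m/, /n/, or /ŋ/) is licensed in coda position; onsets are limited to one consonant).
Each unlicensed consonant becomes the onset of a new syllable: /n/ → /ni/, /v/ → /vi/, /b/ → /bi/, /g/ → /gi/.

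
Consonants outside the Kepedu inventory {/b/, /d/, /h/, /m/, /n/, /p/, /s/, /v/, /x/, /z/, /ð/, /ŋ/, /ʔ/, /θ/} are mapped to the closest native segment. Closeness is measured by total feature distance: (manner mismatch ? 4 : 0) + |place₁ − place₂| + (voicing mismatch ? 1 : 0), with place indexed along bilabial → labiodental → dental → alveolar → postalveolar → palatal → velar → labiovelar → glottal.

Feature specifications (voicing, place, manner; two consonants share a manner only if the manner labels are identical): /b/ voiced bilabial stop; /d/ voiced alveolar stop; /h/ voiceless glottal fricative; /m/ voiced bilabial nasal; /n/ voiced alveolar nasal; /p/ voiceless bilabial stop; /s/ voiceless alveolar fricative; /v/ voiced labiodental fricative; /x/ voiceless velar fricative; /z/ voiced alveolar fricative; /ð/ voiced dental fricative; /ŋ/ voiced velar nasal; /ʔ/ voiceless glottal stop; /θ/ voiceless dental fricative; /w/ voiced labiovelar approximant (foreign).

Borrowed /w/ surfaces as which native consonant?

/ŋ/ is closest: manner differs (approximant→nasal, +4), place distance 1 (labiovelar→velar), same voicing; total 5. Next closest is /h/ at distance 6.

ŋ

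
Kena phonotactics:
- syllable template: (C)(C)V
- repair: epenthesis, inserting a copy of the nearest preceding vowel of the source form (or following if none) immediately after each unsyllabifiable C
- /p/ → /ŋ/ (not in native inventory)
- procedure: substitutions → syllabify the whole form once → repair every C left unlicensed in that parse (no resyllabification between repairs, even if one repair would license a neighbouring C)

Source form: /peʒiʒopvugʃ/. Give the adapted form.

Substitution: /p/ → /ŋ/, giving /ŋeʒiʒoŋvugʃ/.
The consonants /g/, /ʃ/ cannot be parsed into a legal (C)(C)V syllable (no codas are permitted; onsets may contain at most 2 consonants).
Epenthesis after each stranded consonant: /g/ → /gu/, /ʃ/ → /ʃu/.

ŋeʒiʒoŋvuguʃu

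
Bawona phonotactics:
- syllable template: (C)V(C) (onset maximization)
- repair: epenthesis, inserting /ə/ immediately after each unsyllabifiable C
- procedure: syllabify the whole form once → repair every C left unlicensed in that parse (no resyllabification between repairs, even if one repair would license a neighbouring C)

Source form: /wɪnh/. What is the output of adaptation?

The consonants /h/ cannot be parsed into a legal (C)V(C) syllable (at most one coda consonant is licensed; onsets are limited to one consonant).
Each unlicensed consonant becomes the onset of a new syllable: /h/ → /hə/.

wɪnhə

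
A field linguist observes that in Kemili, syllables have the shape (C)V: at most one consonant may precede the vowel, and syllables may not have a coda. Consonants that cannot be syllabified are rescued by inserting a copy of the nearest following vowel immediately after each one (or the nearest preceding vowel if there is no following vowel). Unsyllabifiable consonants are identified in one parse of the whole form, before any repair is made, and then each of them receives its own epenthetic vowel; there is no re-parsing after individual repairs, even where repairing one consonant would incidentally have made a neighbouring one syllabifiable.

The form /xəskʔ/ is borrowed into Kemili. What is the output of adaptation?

The consonants /s/, /k/, /ʔ/ cannot be parsed into a legal (C)V syllable (no codas are permitted; onsets are limited to one consonant).
Each unlicensed consonant becomes the onset of a new syllable: /s/ → /sə/, /k/ → /kə/, /ʔ/ → /ʔə/.

xəsəkəʔə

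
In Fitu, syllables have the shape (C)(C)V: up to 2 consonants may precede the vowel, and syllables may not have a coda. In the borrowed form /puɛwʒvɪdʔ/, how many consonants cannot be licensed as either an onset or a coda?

3

Syllabifying with onset maximization leaves /w/, /d/, /ʔ/ stranded (no codas are permitted; onsets may contain at most 2 consonants).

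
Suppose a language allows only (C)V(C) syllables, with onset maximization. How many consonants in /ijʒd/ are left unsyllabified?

2

The consonants /ʒ/, /d/ cannot be parsed into a legal (C)V(C) syllable (at most one coda consonant is licensed; onsets are limited to one consonant).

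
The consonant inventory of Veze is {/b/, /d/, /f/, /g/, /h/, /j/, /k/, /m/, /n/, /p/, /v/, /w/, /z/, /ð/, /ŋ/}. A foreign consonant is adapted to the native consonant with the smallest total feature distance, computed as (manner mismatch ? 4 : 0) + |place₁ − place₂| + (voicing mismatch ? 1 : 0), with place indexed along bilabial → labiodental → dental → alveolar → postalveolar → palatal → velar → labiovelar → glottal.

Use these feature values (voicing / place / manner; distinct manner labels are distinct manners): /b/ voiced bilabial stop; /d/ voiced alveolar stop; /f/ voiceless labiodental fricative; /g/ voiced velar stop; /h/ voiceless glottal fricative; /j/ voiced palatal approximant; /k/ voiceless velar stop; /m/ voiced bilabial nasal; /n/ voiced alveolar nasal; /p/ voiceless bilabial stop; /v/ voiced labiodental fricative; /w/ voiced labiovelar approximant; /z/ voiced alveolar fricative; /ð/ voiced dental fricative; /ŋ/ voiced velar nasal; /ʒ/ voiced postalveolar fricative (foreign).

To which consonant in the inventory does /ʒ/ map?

z

/z/ is closest: same manner (fricative), place distance 1 (postalveolar→alveolar), same voicing; total 1. Next closest is /ð/ at distance 2.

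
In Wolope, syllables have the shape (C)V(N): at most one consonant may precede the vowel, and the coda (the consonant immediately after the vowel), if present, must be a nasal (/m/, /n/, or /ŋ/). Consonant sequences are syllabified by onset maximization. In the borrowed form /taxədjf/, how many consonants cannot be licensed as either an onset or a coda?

3

The consonants /d/, /j/, /f/ cannot be parsed into a legal (C)V(N) syllable (only a nasal (/m/, /n/, or /ŋ/) is licensed in coda position; onsets are limited to one consonant).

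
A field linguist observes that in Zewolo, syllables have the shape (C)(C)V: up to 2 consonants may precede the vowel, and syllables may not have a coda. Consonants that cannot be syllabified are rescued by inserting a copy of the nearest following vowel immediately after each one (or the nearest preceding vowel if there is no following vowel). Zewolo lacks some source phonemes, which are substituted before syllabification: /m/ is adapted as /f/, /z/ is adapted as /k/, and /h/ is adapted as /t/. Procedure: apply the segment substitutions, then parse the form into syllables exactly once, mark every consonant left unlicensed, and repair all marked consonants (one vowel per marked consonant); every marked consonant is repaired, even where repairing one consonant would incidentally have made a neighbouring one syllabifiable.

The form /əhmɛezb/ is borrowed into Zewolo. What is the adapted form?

Substitution: /h/ → /t/, /m/ → /f/, /z/ → /k/, giving /ətfɛekb/.
Syllabifying with onset maximization leaves /k/, /b/ stranded (no codas are permitted; onsets may contain at most 2 consonants).
Inserting the epenthetic vowel yields /k/ → /ke/, /b/ → /be/.

ətfɛekebe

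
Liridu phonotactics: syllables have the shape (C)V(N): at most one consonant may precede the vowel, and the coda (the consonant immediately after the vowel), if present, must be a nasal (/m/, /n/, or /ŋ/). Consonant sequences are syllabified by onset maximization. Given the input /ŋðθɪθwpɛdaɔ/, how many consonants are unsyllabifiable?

The consonants /ŋ/, /ð/, /θ/, /w/ cannot be parsed into a legal (C)V(N) syllable (only a nasal (/m/, /n/, or /ŋ/) is licensed in coda position; onsets are limited to one consonant).

4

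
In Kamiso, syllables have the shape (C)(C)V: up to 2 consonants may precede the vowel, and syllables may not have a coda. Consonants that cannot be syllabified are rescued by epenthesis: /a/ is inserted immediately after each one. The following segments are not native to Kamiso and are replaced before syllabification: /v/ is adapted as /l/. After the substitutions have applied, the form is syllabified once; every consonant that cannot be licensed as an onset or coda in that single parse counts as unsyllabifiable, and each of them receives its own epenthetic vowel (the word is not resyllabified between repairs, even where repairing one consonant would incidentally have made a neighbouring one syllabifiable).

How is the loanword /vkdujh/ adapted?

lakdujaha

Substitution: /v/ → /l/, giving /lkdujh/.
Syllabifying with onset maximization leaves /l/, /j/, /h/ stranded (no codas are permitted; onsets may contain at most 2 consonants).
Inserting the epenthetic vowel yields /l/ → /la/, /j/ → /ja/, /h/ → /ha/.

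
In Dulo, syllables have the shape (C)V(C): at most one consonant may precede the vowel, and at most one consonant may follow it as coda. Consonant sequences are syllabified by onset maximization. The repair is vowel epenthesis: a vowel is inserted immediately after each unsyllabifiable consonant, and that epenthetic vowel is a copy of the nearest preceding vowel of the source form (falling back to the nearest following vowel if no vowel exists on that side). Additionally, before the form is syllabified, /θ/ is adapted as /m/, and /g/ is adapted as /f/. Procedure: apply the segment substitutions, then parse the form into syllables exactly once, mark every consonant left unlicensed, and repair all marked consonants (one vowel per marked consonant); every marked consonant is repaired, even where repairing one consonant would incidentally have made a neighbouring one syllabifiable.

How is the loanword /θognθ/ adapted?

mofnomo

Substitution: /θ/ → /m/, /g/ → /f/, giving /mofnm/.
Under (C)V(C), the unsyllabifiable consonants are /n/, /m/ (at most one coda consonant is licensed; onsets are limited to one consonant).
Each unlicensed consonant becomes the onset of a new syllable: /n/ → /no/, /m/ → /mo/.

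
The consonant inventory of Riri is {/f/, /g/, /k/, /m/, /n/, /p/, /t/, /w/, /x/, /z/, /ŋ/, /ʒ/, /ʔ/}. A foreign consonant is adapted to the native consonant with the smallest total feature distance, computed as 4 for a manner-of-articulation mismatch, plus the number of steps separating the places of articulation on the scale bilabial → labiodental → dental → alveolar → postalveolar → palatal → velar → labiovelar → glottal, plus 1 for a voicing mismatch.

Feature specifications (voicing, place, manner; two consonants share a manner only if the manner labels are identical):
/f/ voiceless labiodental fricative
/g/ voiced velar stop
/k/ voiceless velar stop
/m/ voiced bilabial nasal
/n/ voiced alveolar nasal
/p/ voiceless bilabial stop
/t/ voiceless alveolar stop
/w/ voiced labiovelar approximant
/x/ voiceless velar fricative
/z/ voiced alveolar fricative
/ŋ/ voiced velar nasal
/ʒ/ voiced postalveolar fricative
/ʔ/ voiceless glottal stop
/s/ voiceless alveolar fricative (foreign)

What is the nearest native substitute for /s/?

/z/ is closest: same manner (fricative), place distance 0 (alveolar→alveolar), voicing differs (+1); total 1. Next closest is /f/ at distance 2.

z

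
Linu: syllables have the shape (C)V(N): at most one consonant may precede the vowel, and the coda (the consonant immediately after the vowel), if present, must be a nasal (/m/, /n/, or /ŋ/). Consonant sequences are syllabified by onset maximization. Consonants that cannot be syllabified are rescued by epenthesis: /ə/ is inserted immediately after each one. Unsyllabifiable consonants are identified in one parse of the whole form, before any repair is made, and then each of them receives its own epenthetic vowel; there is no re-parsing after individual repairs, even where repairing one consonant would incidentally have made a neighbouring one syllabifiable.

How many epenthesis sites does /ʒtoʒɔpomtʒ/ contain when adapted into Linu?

The unsyllabifiable consonants are /ʒ/, /t/, /ʒ/; each receives one epenthetic vowel.

3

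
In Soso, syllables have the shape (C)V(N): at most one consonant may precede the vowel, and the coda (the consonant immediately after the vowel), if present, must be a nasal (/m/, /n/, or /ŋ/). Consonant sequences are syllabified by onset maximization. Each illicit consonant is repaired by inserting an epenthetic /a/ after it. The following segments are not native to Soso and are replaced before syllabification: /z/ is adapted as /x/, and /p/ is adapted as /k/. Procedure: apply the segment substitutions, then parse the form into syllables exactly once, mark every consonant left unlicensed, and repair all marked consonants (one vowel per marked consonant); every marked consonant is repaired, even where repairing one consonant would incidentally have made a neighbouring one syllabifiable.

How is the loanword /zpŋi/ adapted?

xakaŋi

Substitution: /z/ → /x/, /p/ → /k/, giving /xkŋi/.
Syllabifying with onset maximization leaves /x/, /k/ stranded (only a nasal (/m/, /n/, or /ŋ/) is licensed in coda position; onsets are limited to one consonant).
Each unlicensed consonant becomes the onset of a new syllable: /x/ → /xa/, /k/ → /ka/.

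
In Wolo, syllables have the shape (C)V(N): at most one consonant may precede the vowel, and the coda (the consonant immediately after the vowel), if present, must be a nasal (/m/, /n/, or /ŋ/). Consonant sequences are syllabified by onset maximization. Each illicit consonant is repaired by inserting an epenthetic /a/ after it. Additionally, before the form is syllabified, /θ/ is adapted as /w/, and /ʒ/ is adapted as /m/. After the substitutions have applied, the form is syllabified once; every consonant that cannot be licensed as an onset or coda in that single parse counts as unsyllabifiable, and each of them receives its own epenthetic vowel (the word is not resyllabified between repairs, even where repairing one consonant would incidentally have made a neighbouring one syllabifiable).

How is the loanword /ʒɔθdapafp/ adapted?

Substitution: /ʒ/ → /m/, /θ/ → /w/, giving /mɔwdapafp/.
The consonants /w/, /f/, /p/ cannot be parsed into a legal (C)V(N) syllable (only a nasal (/m/, /n/, or /ŋ/) is licensed in coda position; onsets are limited to one consonant).
Epenthesis after each stranded consonant: /w/ → /wa/, /f/ → /fa/, /p/ → /pa/.

mɔwadapafapa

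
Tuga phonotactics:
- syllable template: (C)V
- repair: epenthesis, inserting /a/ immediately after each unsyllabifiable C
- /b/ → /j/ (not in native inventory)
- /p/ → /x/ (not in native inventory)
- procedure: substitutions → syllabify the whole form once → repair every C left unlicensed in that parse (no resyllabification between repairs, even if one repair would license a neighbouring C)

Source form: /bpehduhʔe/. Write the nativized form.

Substitution: /b/ → /j/, /p/ → /x/, giving /jxehduhʔe/.
The consonants /j/, /h/, /h/ cannot be parsed into a legal (C)V syllable (no codas are permitted; onsets are limited to one consonant).
Inserting the epenthetic vowel yields /j/ → /ja/, /h/ → /ha/, /h/ → /ha/.

jaxehaduhaʔe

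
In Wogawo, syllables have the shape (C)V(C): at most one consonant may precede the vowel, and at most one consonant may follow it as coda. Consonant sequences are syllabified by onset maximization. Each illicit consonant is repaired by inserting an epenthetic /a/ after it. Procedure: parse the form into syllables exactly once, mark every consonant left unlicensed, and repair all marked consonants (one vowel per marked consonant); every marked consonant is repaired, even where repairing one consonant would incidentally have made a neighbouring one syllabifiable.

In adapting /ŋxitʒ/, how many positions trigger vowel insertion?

2

The unsyllabifiable consonants are /ŋ/, /ʒ/; each receives one epenthetic vowel.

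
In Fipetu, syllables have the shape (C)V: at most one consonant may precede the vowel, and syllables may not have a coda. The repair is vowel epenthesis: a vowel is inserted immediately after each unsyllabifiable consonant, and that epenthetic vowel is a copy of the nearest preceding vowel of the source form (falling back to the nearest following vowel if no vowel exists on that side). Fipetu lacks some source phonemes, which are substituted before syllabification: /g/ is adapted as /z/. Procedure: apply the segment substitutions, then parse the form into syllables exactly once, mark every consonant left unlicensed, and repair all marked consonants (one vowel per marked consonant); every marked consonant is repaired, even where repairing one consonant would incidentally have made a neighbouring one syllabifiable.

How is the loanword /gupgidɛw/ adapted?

Substitution: /g/ → /z/, giving /zupzidɛw/.
The consonants /p/, /w/ cannot be parsed into a legal (C)V syllable (no codas are permitted; onsets are limited to one consonant).
Inserting the epenthetic vowel yields /p/ → /pu/, /w/ → /wɛ/.

zupuzidɛwɛ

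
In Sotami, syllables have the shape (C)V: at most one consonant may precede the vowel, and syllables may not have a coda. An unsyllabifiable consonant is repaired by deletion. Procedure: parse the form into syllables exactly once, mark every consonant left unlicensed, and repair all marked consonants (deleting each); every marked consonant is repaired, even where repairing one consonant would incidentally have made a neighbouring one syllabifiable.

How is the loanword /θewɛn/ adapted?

The consonants /n/ cannot be parsed into a legal (C)V syllable (no codas are permitted; onsets are limited to one consonant).
Deleting the stranded consonants removes /n/.

θewɛ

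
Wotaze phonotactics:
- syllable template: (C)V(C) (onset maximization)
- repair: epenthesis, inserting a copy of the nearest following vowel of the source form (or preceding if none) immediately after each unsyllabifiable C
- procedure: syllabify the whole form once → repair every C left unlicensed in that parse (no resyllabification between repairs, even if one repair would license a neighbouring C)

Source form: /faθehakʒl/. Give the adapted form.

faθehakʒala

Syllabifying with onset maximization leaves /ʒ/, /l/ stranded (at most one coda consonant is licensed; onsets are limited to one consonant).
Inserting the epenthetic vowel yields /ʒ/ → /ʒa/, /l/ → /la/.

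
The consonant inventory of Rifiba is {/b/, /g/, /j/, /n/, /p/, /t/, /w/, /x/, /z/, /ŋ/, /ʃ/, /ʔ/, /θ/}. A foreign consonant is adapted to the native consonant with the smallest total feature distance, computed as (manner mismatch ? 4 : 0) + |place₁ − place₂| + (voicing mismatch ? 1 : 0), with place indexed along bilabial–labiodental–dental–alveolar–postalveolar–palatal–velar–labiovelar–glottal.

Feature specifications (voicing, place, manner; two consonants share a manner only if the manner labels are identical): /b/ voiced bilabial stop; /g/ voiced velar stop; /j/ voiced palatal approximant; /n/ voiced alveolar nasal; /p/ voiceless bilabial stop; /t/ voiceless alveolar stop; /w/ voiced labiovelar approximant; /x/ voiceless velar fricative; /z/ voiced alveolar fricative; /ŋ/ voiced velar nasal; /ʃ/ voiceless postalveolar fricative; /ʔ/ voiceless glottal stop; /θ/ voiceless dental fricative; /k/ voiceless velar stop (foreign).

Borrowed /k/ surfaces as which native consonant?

/g/ is closest: same manner (stop), place distance 0 (velar→velar), voicing differs (+1); total 1. Next closest is /ʔ/ at distance 2.

g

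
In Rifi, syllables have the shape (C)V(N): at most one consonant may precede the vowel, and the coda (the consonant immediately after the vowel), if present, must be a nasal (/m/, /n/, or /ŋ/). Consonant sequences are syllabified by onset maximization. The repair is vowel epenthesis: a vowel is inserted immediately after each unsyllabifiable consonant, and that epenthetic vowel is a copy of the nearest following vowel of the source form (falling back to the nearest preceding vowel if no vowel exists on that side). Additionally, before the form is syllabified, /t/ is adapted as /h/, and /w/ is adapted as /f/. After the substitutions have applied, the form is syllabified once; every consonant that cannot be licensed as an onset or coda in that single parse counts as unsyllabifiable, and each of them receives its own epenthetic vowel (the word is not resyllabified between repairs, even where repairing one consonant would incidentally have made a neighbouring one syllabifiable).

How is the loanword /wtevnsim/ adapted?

Substitution: /w/ → /f/, /t/ → /h/, giving /fhevnsim/.
Under (C)V(N), the unsyllabifiable consonants are /f/, /v/, /n/ (only a nasal (/m/, /n/, or /ŋ/) is licensed in coda position; onsets are limited to one consonant).
Epenthesis after each stranded consonant: /f/ → /fe/, /v/ → /vi/, /n/ → /ni/.

fehevinisim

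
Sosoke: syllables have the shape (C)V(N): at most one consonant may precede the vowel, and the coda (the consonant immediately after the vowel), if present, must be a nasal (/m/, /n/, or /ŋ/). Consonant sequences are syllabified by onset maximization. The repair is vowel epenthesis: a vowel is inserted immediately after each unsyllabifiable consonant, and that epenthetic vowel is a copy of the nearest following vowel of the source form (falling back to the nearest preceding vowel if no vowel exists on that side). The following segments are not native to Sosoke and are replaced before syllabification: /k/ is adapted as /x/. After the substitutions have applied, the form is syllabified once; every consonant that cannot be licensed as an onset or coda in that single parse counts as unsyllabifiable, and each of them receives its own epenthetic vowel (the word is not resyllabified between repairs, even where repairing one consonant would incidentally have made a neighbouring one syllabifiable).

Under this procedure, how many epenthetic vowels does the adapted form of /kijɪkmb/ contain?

3

After substitution the input is /xijɪxmb/.
The unsyllabifiable consonants are /x/, /m/, /b/; each receives one epenthetic vowel.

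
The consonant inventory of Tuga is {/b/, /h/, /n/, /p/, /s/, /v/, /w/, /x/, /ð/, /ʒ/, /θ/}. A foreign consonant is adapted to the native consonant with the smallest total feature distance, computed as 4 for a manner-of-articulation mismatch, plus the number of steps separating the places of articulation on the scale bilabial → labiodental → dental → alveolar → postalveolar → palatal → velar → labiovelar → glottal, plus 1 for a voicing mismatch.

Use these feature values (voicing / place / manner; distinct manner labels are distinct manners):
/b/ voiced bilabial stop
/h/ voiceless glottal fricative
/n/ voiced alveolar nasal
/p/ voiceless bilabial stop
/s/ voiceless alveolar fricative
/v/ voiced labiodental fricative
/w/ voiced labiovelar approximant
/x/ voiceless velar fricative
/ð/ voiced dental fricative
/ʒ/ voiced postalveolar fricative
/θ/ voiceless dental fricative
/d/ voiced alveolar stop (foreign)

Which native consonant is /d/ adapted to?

b

/b/ is closest: same manner (stop), place distance 3 (alveolar→bilabial), same voicing; total 3. Next closest is /n/ at distance 4.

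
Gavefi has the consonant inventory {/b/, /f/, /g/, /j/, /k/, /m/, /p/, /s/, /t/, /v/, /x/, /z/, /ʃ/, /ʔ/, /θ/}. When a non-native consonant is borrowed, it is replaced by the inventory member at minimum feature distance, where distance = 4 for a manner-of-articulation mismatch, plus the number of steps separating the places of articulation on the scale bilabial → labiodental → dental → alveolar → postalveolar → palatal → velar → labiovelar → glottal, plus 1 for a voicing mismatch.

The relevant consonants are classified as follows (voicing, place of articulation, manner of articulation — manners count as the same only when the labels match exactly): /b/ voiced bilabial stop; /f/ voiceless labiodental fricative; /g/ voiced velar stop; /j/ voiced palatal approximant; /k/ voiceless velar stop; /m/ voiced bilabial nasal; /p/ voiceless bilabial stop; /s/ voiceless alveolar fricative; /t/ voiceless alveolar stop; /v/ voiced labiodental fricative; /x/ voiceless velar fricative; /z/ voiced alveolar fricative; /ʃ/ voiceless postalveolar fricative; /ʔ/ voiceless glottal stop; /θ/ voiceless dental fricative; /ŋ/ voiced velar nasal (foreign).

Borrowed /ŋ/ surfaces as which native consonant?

g

/g/ is closest: manner differs (nasal→stop, +4), place distance 0 (velar→velar), same voicing; total 4. Next closest is /j/ at distance 5.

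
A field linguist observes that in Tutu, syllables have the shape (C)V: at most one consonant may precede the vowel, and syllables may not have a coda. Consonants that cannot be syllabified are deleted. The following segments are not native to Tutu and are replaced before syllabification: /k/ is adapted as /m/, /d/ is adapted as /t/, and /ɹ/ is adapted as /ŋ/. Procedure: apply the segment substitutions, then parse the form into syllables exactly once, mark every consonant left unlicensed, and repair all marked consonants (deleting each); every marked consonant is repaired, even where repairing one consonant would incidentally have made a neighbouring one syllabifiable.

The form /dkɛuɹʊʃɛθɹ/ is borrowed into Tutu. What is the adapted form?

Substitution: /d/ → /t/, /k/ → /m/, /ɹ/ → /ŋ/, giving /tmɛuŋʊʃɛθŋ/.
Under (C)V, the unsyllabifiable consonants are /t/, /θ/, /ŋ/ (no codas are permitted; onsets are limited to one consonant).
Deletion applies to /t/, /θ/, /ŋ/.

mɛuŋʊʃɛ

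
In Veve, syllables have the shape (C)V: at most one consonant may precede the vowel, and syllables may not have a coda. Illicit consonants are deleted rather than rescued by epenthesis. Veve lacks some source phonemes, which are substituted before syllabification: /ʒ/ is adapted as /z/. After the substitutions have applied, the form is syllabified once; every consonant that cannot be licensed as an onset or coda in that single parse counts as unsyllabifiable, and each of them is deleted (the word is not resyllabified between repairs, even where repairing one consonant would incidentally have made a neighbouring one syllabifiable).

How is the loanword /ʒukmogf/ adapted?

zumo

Substitution: /ʒ/ → /z/, giving /zukmogf/.
Under (C)V, the unsyllabifiable consonants are /k/, /g/, /f/ (no codas are permitted; onsets are limited to one consonant).
Deletion applies to /k/, /g/, /f/.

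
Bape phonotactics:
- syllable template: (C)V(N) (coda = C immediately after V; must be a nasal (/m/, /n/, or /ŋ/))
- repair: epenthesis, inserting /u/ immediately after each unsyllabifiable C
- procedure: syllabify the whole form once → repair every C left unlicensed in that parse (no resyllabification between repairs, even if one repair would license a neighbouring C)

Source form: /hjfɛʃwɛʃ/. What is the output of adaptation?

hujufɛʃuwɛʃu

Syllabifying with onset maximization leaves /h/, /j/, /ʃ/, /ʃ/ stranded (only a nasal (/m/, /n/, or /ŋ/) is licensed in coda position; onsets are limited to one consonant).
Each unlicensed consonant becomes the onset of a new syllable: /h/ → /hu/, /j/ → /ju/, /ʃ/ → /ʃu/, /ʃ/ → /ʃu/.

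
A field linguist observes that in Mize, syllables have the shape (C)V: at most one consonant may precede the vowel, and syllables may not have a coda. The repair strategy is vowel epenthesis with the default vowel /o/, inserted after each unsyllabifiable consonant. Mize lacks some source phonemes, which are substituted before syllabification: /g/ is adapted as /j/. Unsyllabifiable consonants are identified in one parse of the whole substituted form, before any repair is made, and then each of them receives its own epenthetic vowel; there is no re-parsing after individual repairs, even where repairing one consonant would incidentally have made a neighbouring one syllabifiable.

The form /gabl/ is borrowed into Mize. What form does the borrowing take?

jabolo

Substitution: /g/ → /j/, giving /jabl/.
The consonants /b/, /l/ cannot be parsed into a legal (C)V syllable (no codas are permitted; onsets are limited to one consonant).
Inserting the epenthetic vowel yields /b/ → /bo/, /l/ → /lo/.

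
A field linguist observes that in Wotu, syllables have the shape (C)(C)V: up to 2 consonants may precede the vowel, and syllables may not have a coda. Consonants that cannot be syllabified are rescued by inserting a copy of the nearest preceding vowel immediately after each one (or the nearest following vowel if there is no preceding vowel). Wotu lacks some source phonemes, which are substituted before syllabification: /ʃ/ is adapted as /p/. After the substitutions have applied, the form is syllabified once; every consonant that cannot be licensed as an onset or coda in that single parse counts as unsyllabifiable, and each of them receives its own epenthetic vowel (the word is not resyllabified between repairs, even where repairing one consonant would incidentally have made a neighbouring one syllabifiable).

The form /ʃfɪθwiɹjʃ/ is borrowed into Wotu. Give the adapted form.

Substitution: /ʃ/ → /p/, giving /pfɪθwiɹjp/.
The consonants /ɹ/, /j/, /p/ cannot be parsed into a legal (C)(C)V syllable (no codas are permitted; onsets may contain at most 2 consonants).
Epenthesis after each stranded consonant: /ɹ/ → /ɹi/, /j/ → /ji/, /p/ → /pi/.

pfɪθwiɹijipi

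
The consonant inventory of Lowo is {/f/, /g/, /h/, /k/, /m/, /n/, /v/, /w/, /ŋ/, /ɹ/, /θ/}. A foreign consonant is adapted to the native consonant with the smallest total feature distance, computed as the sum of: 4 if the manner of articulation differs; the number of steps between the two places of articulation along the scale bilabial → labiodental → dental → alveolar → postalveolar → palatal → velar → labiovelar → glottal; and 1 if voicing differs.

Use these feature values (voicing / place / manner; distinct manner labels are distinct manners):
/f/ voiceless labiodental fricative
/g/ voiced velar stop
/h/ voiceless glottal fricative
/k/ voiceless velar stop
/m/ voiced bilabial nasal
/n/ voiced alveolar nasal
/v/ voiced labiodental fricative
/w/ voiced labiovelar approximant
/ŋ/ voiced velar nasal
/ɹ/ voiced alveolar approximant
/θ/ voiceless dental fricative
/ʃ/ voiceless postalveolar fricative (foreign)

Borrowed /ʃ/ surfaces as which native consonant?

/θ/ is closest: same manner (fricative), place distance 2 (postalveolar→dental), same voicing; total 2. Next closest is /f/ at distance 3.

θ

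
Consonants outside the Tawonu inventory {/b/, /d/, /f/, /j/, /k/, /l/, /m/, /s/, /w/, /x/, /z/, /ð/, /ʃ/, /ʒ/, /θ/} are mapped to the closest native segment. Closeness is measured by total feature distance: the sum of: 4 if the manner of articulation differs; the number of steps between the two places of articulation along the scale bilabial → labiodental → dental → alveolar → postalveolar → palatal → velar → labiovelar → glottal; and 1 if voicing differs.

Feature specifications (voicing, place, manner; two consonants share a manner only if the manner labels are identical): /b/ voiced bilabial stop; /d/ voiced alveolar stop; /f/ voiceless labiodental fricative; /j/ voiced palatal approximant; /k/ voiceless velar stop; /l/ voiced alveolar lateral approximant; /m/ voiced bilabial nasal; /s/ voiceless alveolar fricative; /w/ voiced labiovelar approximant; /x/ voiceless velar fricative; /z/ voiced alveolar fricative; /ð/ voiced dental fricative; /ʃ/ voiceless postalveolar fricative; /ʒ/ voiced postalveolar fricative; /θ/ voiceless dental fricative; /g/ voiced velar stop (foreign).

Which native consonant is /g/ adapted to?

/k/ is closest: same manner (stop), place distance 0 (velar→velar), voicing differs (+1); total 1. Next closest is /d/ at distance 3.

k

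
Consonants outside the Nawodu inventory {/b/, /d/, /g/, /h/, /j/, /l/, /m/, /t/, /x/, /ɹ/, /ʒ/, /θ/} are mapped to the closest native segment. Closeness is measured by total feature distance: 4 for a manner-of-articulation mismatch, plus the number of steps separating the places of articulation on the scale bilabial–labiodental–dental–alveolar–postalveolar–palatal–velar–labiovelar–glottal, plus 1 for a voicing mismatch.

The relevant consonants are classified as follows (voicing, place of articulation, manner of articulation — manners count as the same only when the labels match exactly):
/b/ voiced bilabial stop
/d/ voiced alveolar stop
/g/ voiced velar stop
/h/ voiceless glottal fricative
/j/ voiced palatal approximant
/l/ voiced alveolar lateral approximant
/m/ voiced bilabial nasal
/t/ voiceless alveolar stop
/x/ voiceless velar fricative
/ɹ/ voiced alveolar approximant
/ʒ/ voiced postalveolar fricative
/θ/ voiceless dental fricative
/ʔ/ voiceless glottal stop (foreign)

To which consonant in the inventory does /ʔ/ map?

/g/ is closest: same manner (stop), place distance 2 (glottal→velar), voicing differs (+1); total 3. Next closest is /h/ at distance 4.

g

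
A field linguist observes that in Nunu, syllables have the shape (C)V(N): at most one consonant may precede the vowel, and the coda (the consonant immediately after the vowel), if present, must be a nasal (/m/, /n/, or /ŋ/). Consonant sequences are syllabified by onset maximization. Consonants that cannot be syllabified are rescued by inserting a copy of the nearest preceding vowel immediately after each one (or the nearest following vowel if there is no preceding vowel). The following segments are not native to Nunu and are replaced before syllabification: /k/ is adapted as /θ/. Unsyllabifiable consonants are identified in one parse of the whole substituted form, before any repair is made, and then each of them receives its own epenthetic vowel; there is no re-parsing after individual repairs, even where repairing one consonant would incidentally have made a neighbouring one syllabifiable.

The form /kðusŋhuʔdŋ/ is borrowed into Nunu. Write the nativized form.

Substitution: /k/ → /θ/, giving /θðusŋhuʔdŋ/.
Syllabifying with onset maximization leaves /θ/, /s/, /ŋ/, /ʔ/, /d/, /ŋ/ stranded (only a nasal (/m/, /n/, or /ŋ/) is licensed in coda position; onsets are limited to one consonant).
Each unlicensed consonant becomes the onset of a new syllable: /θ/ → /θu/, /s/ → /su/, /ŋ/ → /ŋu/, /ʔ/ → /ʔu/, /d/ → /du/, /ŋ/ → /ŋu/.

θuðusuŋuhuʔuduŋu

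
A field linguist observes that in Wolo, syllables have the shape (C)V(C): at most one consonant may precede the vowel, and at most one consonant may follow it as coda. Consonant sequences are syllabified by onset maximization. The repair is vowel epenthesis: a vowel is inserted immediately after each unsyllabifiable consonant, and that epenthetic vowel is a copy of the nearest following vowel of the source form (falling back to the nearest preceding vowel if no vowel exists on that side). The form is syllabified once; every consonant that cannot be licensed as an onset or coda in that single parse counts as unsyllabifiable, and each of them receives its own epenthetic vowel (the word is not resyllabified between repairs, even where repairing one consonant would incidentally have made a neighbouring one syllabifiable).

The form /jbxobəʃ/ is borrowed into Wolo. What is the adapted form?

joboxobəʃ

Under (C)V(C), the unsyllabifiable consonants are /j/, /b/ (at most one coda consonant is licensed; onsets are limited to one consonant).
Inserting the epenthetic vowel yields /j/ → /jo/, /b/ → /bo/.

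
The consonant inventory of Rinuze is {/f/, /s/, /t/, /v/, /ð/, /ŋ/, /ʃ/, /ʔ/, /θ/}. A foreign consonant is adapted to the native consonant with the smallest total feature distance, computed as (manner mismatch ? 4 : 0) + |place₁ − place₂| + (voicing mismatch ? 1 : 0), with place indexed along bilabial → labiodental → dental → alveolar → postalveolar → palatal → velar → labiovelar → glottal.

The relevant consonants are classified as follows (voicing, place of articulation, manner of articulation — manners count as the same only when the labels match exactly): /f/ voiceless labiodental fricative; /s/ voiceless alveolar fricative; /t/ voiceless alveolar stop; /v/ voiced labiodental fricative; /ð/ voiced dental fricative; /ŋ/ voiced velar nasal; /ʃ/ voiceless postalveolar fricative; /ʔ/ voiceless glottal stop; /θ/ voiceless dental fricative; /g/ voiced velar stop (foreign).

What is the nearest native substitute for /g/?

ʔ

/ʔ/ is closest: same manner (stop), place distance 2 (velar→glottal), voicing differs (+1); total 3. Next closest is /t/ at distance 4.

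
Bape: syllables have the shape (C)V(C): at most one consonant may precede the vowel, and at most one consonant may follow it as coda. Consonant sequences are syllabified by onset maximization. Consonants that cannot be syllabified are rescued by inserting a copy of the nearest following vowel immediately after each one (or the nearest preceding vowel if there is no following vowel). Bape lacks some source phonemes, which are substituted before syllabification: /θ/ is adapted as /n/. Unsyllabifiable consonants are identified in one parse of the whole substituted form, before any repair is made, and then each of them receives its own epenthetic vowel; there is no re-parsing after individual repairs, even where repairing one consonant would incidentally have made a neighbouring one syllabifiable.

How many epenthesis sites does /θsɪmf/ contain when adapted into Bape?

After substitution the input is /nsɪmf/.
The unsyllabifiable consonants are /n/, /f/; each receives one epenthetic vowel.

2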